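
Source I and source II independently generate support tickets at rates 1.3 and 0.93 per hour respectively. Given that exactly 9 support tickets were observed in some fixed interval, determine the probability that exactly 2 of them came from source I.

0.0268

Given the total, each event is independently from source I with probability p = λ_I/(λ_I+λ_II) = 1.3/2.23 ≈ 0.5830.
So K ~ Binomial(9, 1.3/2.23): P(K = 2) = C(9,2) · (1.3/2.23)^2 · (0.93/2.23)^7 ≈ 0.0268.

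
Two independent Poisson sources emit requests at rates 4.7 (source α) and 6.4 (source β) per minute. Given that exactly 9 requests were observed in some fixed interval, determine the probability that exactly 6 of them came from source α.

Given the total, each event is independently from source α with probability p = λ_α/(λ_α+λ_β) = 4.7/11.1 ≈ 0.4234.
So K ~ Binomial(9, 4.7/11.1): P(K = 6) = C(9,6) · (4.7/11.1)^6 · (6.4/11.1)^3 ≈ 0.0928.

0.0928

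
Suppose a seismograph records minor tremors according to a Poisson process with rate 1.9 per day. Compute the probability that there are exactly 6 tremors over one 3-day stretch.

0.1594

Over the interval, μ = 1.9 × 3 = 5.7 (a 3-day stretch = 3 days).
P(N = 6) = e^(−μ) μ^6/6! = e^(−5.7) · 5.7^6/720 ≈ 0.1594.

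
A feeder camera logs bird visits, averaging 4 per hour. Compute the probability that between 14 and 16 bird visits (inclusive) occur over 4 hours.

Over the interval, μ = 4 × 4 = 16 (4 hours).
P(14 ≤ N ≤ 16) = Σ_{j=14}^{16} e^(−16) · 16^j/j! ≈ 0.2915.

0.2915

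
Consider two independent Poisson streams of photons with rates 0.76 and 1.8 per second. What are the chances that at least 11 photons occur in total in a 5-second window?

Independent Poisson processes superpose: combined rate λ = 0.76 + 1.8 = 2.56 per second.
Over the interval, μ = 2.56 × 5 = 12.8 (a 5-second window = 5 seconds).
P(N ≥ 11) = 1 − P(N ≤ 10) ≈ 0.7307.

0.7307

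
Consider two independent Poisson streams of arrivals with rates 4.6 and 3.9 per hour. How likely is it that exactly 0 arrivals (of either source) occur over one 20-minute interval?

0.0588

Independent Poisson processes superpose: combined rate λ = 4.6 + 3.9 = 8.5 per hour.
Over the interval, μ = 8.5 × 1/3 ≈ 2.83333 (a 20-minute interval = 1/3 hours).
P(N = 0) = e^(−2.83333) · 2.83333^0/0! ≈ 0.0588.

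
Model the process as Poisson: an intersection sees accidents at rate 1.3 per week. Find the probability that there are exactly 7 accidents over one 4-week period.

0.1125

Over the interval, μ = 1.3 × 4 = 5.2 (a 4-week period = 4 weeks).
P(N = 7) = e^(−μ) μ^7/7! = e^(−5.2) · 5.2^7/5040 ≈ 0.1125.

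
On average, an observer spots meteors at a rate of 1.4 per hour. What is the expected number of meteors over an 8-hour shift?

E[N] = λt = 1.4 × 8 = 11.2 (an 8-hour shift = 8 hours).

11.2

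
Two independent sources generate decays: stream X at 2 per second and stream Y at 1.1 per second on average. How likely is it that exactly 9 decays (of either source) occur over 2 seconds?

Independent Poisson processes superpose: combined rate λ = 2 + 1.1 = 3.1 per second.
Over the interval, μ = 3.1 × 2 = 6.2 (2 seconds).
P(N = 9) = e^(−6.2) · 6.2^9/9! ≈ 0.0757.

0.0757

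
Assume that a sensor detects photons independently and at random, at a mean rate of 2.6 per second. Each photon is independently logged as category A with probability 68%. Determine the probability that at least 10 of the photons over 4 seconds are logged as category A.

Thinning: the photons that are logged as category A themselves form a Poisson process with rate 0.68 × 2.6 = 1.768 per second.
Over the interval, μ = 1.768 × 4 = 7.072 (4 seconds).
P(N ≥ 10) = 1 − P(N ≤ 9) ≈ 0.1769.

0.1769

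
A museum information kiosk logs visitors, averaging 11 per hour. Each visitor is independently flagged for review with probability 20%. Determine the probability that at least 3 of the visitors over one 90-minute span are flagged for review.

Thinning: the visitors that are flagged for review themselves form a Poisson process with rate 0.2 × 11 = 2.2 per hour.
Over the interval, μ = 2.2 × 1.5 = 3.3 (a 90-minute span = 1.5 hours).
P(N ≥ 3) = 1 − P(N ≤ 2) ≈ 0.6406.

0.6406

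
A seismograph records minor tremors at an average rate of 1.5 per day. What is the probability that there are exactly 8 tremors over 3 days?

0.0463

Over the interval, μ = 1.5 × 3 = 4.5 (3 days).
P(N = 8) = e^(−μ) μ^8/8! = e^(−4.5) · 4.5^8/40320 ≈ 0.0463.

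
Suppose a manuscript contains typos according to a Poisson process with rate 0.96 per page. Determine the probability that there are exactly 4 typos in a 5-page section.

Over the interval, μ = 0.96 × 5 = 4.8 (a 5-page section = 5 pages).
P(N = 4) = e^(−μ) μ^4/4! = e^(−4.8) · 4.8^4/24 ≈ 0.1820.

0.1820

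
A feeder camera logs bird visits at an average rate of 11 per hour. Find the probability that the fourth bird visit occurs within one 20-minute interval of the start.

0.4989

Over the interval, μ = 11 × 1/3 ≈ 3.66667 (a 20-minute interval = 1/3 hours).
The fourth arrival falls in the interval iff at least 4 events occur there: P(S_4 ≤ t) = P(N ≥ 4) = 1 − P(N ≤ 3) ≈ 0.4989.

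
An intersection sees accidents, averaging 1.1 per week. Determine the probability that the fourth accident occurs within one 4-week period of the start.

Over the interval, μ = 1.1 × 4 = 4.4 (a 4-week period = 4 weeks).
The fourth arrival falls in the interval iff at least 4 events occur there: P(S_4 ≤ t) = P(N ≥ 4) = 1 − P(N ≤ 3) ≈ 0.6406.

0.6406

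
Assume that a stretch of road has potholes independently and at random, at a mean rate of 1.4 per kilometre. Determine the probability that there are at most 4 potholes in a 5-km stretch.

Over the interval, μ = 1.4 × 5 = 7 (a 5-km stretch = 5 kilometres).
P(N ≤ 4) = Σ_{j=0}^{4} e^(−μ) μ^j/j! ≈ 0.1730.

0.1730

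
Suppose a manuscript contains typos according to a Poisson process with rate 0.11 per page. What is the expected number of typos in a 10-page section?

1.1

E[N] = λt = 0.11 × 10 = 1.1 (a 10-page section = 10 pages).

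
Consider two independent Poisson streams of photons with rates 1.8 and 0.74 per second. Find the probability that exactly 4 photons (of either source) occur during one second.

0.1368

Independent Poisson processes superpose: combined rate λ = 1.8 + 0.74 = 2.54 per second.
So μ = 2.54.
P(N = 4) = e^(−2.54) · 2.54^4/4! ≈ 0.1368.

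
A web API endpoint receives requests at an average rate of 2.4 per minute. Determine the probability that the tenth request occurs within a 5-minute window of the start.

0.7576

Over the interval, μ = 2.4 × 5 = 12 (a 5-minute window = 5 minutes).
The tenth arrival falls in the interval iff at least 10 events occur there: P(S_10 ≤ t) = P(N ≥ 10) = 1 − P(N ≤ 9) ≈ 0.7576.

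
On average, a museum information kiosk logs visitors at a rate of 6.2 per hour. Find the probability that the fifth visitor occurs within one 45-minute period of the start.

Over the interval, μ = 6.2 × 0.75 = 4.65 (a 45-minute period = 0.75 hours).
The fifth arrival falls in the interval iff at least 5 events occur there: P(S_5 ≤ t) = P(N ≥ 5) = 1 − P(N ≤ 4) ≈ 0.4961.

0.4961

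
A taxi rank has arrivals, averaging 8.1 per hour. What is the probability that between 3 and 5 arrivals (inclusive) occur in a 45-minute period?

0.3750

Over the interval, μ = 8.1 × 0.75 = 6.075 (a 45-minute period = 0.75 hours).
P(3 ≤ N ≤ 5) = Σ_{j=3}^{5} e^(−6.075) · 6.075^j/j! ≈ 0.3750.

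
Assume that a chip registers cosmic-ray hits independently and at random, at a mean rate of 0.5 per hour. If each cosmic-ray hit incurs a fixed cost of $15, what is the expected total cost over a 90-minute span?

E[N] = 0.5 × 1.5 = 0.75 (a 90-minute span = 1.5 hours); E[cost] = 0.75 × $15 = $11.25.

$11.25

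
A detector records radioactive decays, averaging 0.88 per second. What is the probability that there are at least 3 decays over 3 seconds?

0.4916

Over the interval, μ = 0.88 × 3 = 2.64 (3 seconds).
P(N ≥ 3) = 1 − P(N ≤ 2) = 1 − Σ_{j=0}^{2} e^(−μ) μ^j/j! ≈ 0.4916.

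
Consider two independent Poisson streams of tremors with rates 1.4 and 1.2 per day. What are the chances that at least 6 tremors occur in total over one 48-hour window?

Independent Poisson processes superpose: combined rate λ = 1.4 + 1.2 = 2.6 per day.
Over the interval, μ = 2.6 × 2 = 5.2 (a 48-hour window = 2 days).
P(N ≥ 6) = 1 − P(N ≤ 5) ≈ 0.4191.

0.4191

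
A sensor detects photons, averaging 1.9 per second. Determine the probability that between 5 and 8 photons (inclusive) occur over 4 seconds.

Over the interval, μ = 1.9 × 4 = 7.6 (4 seconds).
P(5 ≤ N ≤ 8) = Σ_{j=5}^{8} e^(−7.6) · 7.6^j/j! ≈ 0.5233.

0.5233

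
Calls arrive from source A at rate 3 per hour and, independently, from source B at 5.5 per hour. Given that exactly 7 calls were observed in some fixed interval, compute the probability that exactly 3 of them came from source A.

Given the total, each event is independently from source A with probability p = λ_A/(λ_A+λ_B) = 3/8.5 ≈ 0.3529.
So K ~ Binomial(7, 3/8.5): P(K = 3) = C(7,3) · (3/8.5)^3 · (5.5/8.5)^4 ≈ 0.2697.

0.2697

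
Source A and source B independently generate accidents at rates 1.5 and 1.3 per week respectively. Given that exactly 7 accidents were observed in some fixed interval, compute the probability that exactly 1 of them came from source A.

Given the total, each event is independently from source A with probability p = λ_A/(λ_A+λ_B) = 1.5/2.8 ≈ 0.5357.
So K ~ Binomial(7, 1.5/2.8): P(K = 1) = C(7,1) · (1.5/2.8)^1 · (1.3/2.8)^6 ≈ 0.0376.

0.0376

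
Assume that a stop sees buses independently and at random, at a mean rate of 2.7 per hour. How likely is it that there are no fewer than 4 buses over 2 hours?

Over the interval, μ = 2.7 × 2 = 5.4 (2 hours).
P(N ≥ 4) = 1 − P(N ≤ 3) = 1 − Σ_{j=0}^{3} e^(−μ) μ^j/j! ≈ 0.7867.

0.7867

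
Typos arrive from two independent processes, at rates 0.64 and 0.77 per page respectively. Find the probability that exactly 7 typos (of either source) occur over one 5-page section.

Independent Poisson processes superpose: combined rate λ = 0.64 + 0.77 = 1.41 per page.
Over the interval, μ = 1.41 × 5 = 7.05 (a 5-page section = 5 pages).
P(N = 7) = e^(−7.05) · 7.05^7/7! ≈ 0.1490.

0.1490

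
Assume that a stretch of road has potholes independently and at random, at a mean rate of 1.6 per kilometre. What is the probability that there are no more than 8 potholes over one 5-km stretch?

0.5925

Over the interval, μ = 1.6 × 5 = 8 (a 5-km stretch = 5 kilometres).
P(N ≤ 8) = Σ_{j=0}^{8} e^(−μ) μ^j/j! ≈ 0.5925.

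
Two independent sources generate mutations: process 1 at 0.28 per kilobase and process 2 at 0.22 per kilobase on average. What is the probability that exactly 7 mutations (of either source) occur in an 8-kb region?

Independent Poisson processes superpose: combined rate λ = 0.28 + 0.22 = 0.5 per kilobase.
Over the interval, μ = 0.5 × 8 = 4 (an 8-kb region = 8 kilobases).
P(N = 7) = e^(−4) · 4^7/7! ≈ 0.0595.

0.0595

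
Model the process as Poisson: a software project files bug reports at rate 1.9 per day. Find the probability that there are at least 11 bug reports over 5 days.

0.3547

Over the interval, μ = 1.9 × 5 = 9.5 (5 days).
P(N ≥ 11) = 1 − P(N ≤ 10) = 1 − Σ_{j=0}^{10} e^(−μ) μ^j/j! ≈ 0.3547.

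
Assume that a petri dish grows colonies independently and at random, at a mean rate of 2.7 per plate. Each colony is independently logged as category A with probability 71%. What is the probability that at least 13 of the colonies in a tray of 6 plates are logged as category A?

0.3673

Thinning: the colonies that are logged as category A themselves form a Poisson process with rate 0.71 × 2.7 = 1.917 per plate.
Over the interval, μ = 1.917 × 6 = 11.502 (a tray of 6 plates = 6 plates).
P(N ≥ 13) = 1 − P(N ≤ 12) ≈ 0.3673.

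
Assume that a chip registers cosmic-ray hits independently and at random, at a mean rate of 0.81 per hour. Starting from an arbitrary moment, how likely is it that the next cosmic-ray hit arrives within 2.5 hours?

Inter-arrival times are exponential with rate λ = 0.81 per hour.
P(T ≤ 2.5) = 1 − e^(−λt) = 1 − e^(−0.81 × 2.5) = 1 − e^(−2.025) ≈ 0.8680.

0.8680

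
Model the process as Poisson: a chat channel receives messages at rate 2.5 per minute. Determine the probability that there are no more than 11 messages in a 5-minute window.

Over the interval, μ = 2.5 × 5 = 12.5 (a 5-minute window = 5 minutes).
P(N ≤ 11) = Σ_{j=0}^{11} e^(−μ) μ^j/j! ≈ 0.4058.

0.4058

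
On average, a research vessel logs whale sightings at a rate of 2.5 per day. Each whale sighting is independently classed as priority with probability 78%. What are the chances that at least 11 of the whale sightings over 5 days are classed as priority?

Thinning: the whale sightings that are classed as priority themselves form a Poisson process with rate 0.78 × 2.5 = 1.95 per day.
Over the interval, μ = 1.95 × 5 = 9.75 (5 days).
P(N ≥ 11) = 1 − P(N ≤ 10) ≈ 0.3857.

0.3857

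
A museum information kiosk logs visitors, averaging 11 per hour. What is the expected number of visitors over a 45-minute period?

8.25

E[N] = λt = 11 × 0.75 = 8.25 (a 45-minute period = 0.75 hours).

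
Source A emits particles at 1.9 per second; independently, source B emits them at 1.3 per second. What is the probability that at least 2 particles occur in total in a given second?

Independent Poisson processes superpose: combined rate λ = 1.9 + 1.3 = 3.2 per second.
So μ = 3.2.
P(N ≥ 2) = 1 − P(N ≤ 1) ≈ 0.8288.

0.8288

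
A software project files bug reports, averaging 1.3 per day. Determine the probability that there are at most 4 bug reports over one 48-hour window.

0.8774

Over the interval, μ = 1.3 × 2 = 2.6 (a 48-hour window = 2 days).
P(N ≤ 4) = Σ_{j=0}^{4} e^(−μ) μ^j/j! ≈ 0.8774.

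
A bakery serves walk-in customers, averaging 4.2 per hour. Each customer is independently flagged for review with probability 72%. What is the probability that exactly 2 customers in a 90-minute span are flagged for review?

0.1102

Thinning: the customers that are flagged for review themselves form a Poisson process with rate 0.72 × 4.2 = 3.024 per hour.
Over the interval, μ = 3.024 × 1.5 = 4.536 (a 90-minute span = 1.5 hours).
P(N = 2) = e^(−4.536) · 4.536^2/2! ≈ 0.1102.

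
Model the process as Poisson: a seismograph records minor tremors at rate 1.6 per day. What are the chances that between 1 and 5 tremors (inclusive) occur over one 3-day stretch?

Over the interval, μ = 1.6 × 3 = 4.8 (a 3-day stretch = 3 days).
P(1 ≤ N ≤ 5) = Σ_{j=1}^{5} e^(−4.8) · 4.8^j/j! ≈ 0.6428.

0.6428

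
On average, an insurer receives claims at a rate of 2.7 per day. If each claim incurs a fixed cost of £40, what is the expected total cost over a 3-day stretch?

E[N] = 2.7 × 3 = 8.1 (a 3-day stretch = 3 days); E[cost] = 8.1 × £40 = £324.

£324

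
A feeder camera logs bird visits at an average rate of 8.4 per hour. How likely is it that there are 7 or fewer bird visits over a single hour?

0.3987

With mean μ = 8.4 per hour,
P(N ≤ 7) = Σ_{j=0}^{7} e^(−μ) μ^j/j! ≈ 0.3987.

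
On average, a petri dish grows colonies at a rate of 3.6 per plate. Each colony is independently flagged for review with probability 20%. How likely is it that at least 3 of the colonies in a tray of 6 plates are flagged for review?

Thinning: the colonies that are flagged for review themselves form a Poisson process with rate 0.2 × 3.6 = 0.72 per plate.
Over the interval, μ = 0.72 × 6 = 4.32 (a tray of 6 plates = 6 plates).
P(N ≥ 3) = 1 − P(N ≤ 2) ≈ 0.8051.

0.8051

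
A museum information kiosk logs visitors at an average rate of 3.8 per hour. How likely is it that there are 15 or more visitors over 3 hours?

Over the interval, μ = 3.8 × 3 = 11.4 (3 hours).
P(N ≥ 15) = 1 − P(N ≤ 14) = 1 − Σ_{j=0}^{14} e^(−μ) μ^j/j! ≈ 0.1766.

0.1766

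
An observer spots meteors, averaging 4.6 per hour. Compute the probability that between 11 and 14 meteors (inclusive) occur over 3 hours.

0.4023

Over the interval, μ = 4.6 × 3 = 13.8 (3 hours).
P(11 ≤ N ≤ 14) = Σ_{j=11}^{14} e^(−13.8) · 13.8^j/j! ≈ 0.4023.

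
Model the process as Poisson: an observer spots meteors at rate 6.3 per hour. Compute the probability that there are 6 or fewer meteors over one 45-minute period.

0.8012

Over the interval, μ = 6.3 × 0.75 = 4.725 (a 45-minute period = 0.75 hours).
P(N ≤ 6) = Σ_{j=0}^{6} e^(−μ) μ^j/j! ≈ 0.8012.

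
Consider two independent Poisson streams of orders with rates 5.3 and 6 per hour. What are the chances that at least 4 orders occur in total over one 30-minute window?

0.8147

Independent Poisson processes superpose: combined rate λ = 5.3 + 6 = 11.3 per hour.
Over the interval, μ = 11.3 × 0.5 = 5.65 (a 30-minute window = 0.5 hours).
P(N ≥ 4) = 1 − P(N ≤ 3) ≈ 0.8147.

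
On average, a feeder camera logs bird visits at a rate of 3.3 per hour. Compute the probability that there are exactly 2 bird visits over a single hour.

With mean μ = 3.3 per hour,
P(N = 2) = e^(−μ) μ^2/2! = e^(−3.3) · 3.3^2/2 ≈ 0.2008.

0.2008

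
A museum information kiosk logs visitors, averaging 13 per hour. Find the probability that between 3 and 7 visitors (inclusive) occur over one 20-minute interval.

Over the interval, μ = 13 × 1/3 ≈ 4.33333 (a 20-minute interval = 1/3 hours).
P(3 ≤ N ≤ 7) = Σ_{j=3}^{7} e^(−4.33333) · 4.33333^j/j! ≈ 0.7333.

0.7333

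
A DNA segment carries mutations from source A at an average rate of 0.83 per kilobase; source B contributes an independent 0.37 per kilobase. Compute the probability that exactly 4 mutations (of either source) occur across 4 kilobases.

0.1820

Independent Poisson processes superpose: combined rate λ = 0.83 + 0.37 = 1.2 per kilobase.
Over the interval, μ = 1.2 × 4 = 4.8 (4 kilobases).
P(N = 4) = e^(−4.8) · 4.8^4/4! ≈ 0.1820.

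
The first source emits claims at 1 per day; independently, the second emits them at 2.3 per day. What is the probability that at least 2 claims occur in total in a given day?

Independent Poisson processes superpose: combined rate λ = 1 + 2.3 = 3.3 per day.
So μ = 3.3.
P(N ≥ 2) = 1 − P(N ≤ 1) ≈ 0.8414.

0.8414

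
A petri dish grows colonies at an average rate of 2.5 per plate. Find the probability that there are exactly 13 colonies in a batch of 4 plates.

0.0729

Over the interval, μ = 2.5 × 4 = 10 (a batch of 4 plates = 4 plates).
P(N = 13) = e^(−μ) μ^13/13! = e^(−10) · 10^13/6227020800 ≈ 0.0729.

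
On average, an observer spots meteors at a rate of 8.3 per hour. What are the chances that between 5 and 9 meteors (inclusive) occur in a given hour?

0.5951

With mean μ = 8.3 per hour,
P(5 ≤ N ≤ 9) = Σ_{j=5}^{9} e^(−8.3) · 8.3^j/j! ≈ 0.5951.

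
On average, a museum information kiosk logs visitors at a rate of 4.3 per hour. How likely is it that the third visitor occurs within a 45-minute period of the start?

Over the interval, μ = 4.3 × 0.75 = 3.225 (a 45-minute period = 0.75 hours).
The third arrival falls in the interval iff at least 3 events occur there: P(S_3 ≤ t) = P(N ≥ 3) = 1 − P(N ≤ 2) ≈ 0.6253.

0.6253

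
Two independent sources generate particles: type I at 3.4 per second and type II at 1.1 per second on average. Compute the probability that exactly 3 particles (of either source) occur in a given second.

0.1687

Independent Poisson processes superpose: combined rate λ = 3.4 + 1.1 = 4.5 per second.
So μ = 4.5.
P(N = 3) = e^(−4.5) · 4.5^3/3! ≈ 0.1687.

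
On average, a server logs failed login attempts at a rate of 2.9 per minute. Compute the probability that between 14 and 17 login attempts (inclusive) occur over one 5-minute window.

Over the interval, μ = 2.9 × 5 = 14.5 (a 5-minute window = 5 minutes).
P(14 ≤ N ≤ 17) = Σ_{j=14}^{17} e^(−14.5) · 14.5^j/j! ≈ 0.3772.

0.3772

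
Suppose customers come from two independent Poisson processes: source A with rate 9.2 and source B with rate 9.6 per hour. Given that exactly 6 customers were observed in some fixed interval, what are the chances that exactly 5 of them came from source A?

Given the total, each event is independently from source A with probability p = λ_A/(λ_A+λ_B) = 9.2/18.8 ≈ 0.4894.
So K ~ Binomial(6, 9.2/18.8): P(K = 5) = C(6,5) · (9.2/18.8)^5 · (9.6/18.8)^1 ≈ 0.0860.

0.0860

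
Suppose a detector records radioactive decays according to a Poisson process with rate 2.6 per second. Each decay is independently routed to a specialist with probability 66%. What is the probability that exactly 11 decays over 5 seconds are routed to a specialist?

Thinning: the decays that are routed to a specialist themselves form a Poisson process with rate 0.66 × 2.6 = 1.716 per second.
Over the interval, μ = 1.716 × 5 = 8.58 (5 seconds).
P(N = 11) = e^(−8.58) · 8.58^11/11! ≈ 0.0873.

0.0873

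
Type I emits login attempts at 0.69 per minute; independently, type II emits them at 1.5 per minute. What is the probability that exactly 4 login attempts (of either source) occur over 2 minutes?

Independent Poisson processes superpose: combined rate λ = 0.69 + 1.5 = 2.19 per minute.
Over the interval, μ = 2.19 × 2 = 4.38 (2 minutes).
P(N = 4) = e^(−4.38) · 4.38^4/4! ≈ 0.1921.

0.1921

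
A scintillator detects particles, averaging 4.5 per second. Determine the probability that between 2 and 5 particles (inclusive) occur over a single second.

With mean μ = 4.5 per second,
P(2 ≤ N ≤ 5) = Σ_{j=2}^{5} e^(−4.5) · 4.5^j/j! ≈ 0.6418.

0.6418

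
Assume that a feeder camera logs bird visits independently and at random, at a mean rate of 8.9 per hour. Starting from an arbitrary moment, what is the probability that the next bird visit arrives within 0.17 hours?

Inter-arrival times are exponential with rate λ = 8.9 per hour.
P(T ≤ 0.17) = 1 − e^(−λt) = 1 − e^(−8.9 × 0.17) = 1 − e^(−1.513) ≈ 0.7798.

0.7798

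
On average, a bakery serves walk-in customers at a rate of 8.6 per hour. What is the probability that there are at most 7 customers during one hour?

0.3728

With mean μ = 8.6 per hour,
P(N ≤ 7) = Σ_{j=0}^{7} e^(−μ) μ^j/j! ≈ 0.3728.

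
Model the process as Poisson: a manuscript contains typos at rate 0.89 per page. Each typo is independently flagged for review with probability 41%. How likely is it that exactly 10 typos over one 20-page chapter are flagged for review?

0.0799

Thinning: the typos that are flagged for review themselves form a Poisson process with rate 0.41 × 0.89 = 0.3649 per page.
Over the interval, μ = 0.3649 × 20 = 7.298 (a 20-page chapter = 20 pages).
P(N = 10) = e^(−7.298) · 7.298^10/10! ≈ 0.0799.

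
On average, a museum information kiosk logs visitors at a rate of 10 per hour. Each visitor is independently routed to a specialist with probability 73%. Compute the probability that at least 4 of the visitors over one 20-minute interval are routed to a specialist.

Thinning: the visitors that are routed to a specialist themselves form a Poisson process with rate 0.73 × 10 = 7.3 per hour.
Over the interval, μ = 7.3 × 1/3 ≈ 2.43333 (a 20-minute interval = 1/3 hours).
P(N ≥ 4) = 1 − P(N ≤ 3) ≈ 0.2283.

0.2283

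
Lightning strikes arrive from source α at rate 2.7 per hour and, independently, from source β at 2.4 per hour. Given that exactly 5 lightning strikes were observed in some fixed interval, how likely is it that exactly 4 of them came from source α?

Given the total, each event is independently from source α with probability p = λ_α/(λ_α+λ_β) = 2.7/5.1 ≈ 0.5294.
So K ~ Binomial(5, 2.7/5.1): P(K = 4) = C(5,4) · (2.7/5.1)^4 · (2.4/5.1)^1 ≈ 0.1848.

0.1848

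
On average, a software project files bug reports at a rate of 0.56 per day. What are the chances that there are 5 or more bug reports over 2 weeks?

0.8908

Over the interval, μ = 0.56 × 14 = 7.84 (2 weeks = 14 days).
P(N ≥ 5) = 1 − P(N ≤ 4) = 1 − Σ_{j=0}^{4} e^(−μ) μ^j/j! ≈ 0.8908.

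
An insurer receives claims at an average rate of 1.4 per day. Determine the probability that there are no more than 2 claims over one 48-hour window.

Over the interval, μ = 1.4 × 2 = 2.8 (a 48-hour window = 2 days).
P(N ≤ 2) = Σ_{j=0}^{2} e^(−μ) μ^j/j! ≈ 0.4695.

0.4695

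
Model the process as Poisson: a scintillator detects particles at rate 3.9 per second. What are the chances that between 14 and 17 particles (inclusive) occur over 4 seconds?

Over the interval, μ = 3.9 × 4 = 15.6 (4 seconds).
P(14 ≤ N ≤ 17) = Σ_{j=14}^{17} e^(−15.6) · 15.6^j/j! ≈ 0.3879.

0.3879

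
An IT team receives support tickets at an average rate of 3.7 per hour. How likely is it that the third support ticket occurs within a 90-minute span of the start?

Over the interval, μ = 3.7 × 1.5 = 5.55 (a 90-minute span = 1.5 hours).
The third arrival falls in the interval iff at least 3 events occur there: P(S_3 ≤ t) = P(N ≥ 3) = 1 − P(N ≤ 2) ≈ 0.9147.

0.9147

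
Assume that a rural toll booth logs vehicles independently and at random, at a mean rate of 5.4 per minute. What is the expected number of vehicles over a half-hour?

162

E[N] = λt = 5.4 × 30 = 162 (a half-hour = 30 minutes).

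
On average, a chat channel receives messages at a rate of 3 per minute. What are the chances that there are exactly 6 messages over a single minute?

0.0504

With mean μ = 3 per minute,
P(N = 6) = e^(−μ) μ^6/6! = e^(−3) · 3^6/720 ≈ 0.0504.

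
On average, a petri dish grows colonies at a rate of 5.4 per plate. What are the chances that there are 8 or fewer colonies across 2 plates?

0.2502

Over the interval, μ = 5.4 × 2 = 10.8 (2 plates).
P(N ≤ 8) = Σ_{j=0}^{8} e^(−μ) μ^j/j! ≈ 0.2502.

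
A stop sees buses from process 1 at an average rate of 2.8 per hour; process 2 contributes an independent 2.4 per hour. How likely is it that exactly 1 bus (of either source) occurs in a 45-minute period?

Independent Poisson processes superpose: combined rate λ = 2.8 + 2.4 = 5.2 per hour.
Over the interval, μ = 5.2 × 0.75 = 3.9 (a 45-minute period = 0.75 hours).
P(N = 1) = e^(−3.9) · 3.9^1/1! ≈ 0.0789.

0.0789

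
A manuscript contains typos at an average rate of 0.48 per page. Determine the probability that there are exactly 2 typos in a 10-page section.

Over the interval, μ = 0.48 × 10 = 4.8 (a 10-page section = 10 pages).
P(N = 2) = e^(−μ) μ^2/2! = e^(−4.8) · 4.8^2/2 ≈ 0.0948.

0.0948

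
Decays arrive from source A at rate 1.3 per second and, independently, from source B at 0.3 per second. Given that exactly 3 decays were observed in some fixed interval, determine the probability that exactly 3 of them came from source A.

0.5364

Given the total, each event is independently from source A with probability p = λ_A/(λ_A+λ_B) = 1.3/1.6 = 0.8125.
So K ~ Binomial(3, 1.3/1.6): P(K = 3) = C(3,3) · (1.3/1.6)^3 · (0.3/1.6)^0 ≈ 0.5364.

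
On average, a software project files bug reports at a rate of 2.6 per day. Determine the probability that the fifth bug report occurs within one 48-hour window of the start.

0.5939

Over the interval, μ = 2.6 × 2 = 5.2 (a 48-hour window = 2 days).
The fifth arrival falls in the interval iff at least 5 events occur there: P(S_5 ≤ t) = P(N ≥ 5) = 1 − P(N ≤ 4) ≈ 0.5939.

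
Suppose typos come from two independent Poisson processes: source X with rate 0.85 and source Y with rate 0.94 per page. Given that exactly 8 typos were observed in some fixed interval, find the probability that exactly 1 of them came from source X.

Given the total, each event is independently from source X with probability p = λ_X/(λ_X+λ_Y) = 0.85/1.79 ≈ 0.4749.
So K ~ Binomial(8, 0.85/1.79): P(K = 1) = C(8,1) · (0.85/1.79)^1 · (0.94/1.79)^7 ≈ 0.0418.

0.0418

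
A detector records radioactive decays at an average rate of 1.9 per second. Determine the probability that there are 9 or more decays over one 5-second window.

0.6082

Over the interval, μ = 1.9 × 5 = 9.5 (a 5-second window = 5 seconds).
P(N ≥ 9) = 1 − P(N ≤ 8) = 1 − Σ_{j=0}^{8} e^(−μ) μ^j/j! ≈ 0.6082.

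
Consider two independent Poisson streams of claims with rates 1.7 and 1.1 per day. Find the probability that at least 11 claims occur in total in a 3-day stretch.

Independent Poisson processes superpose: combined rate λ = 1.7 + 1.1 = 2.8 per day.
Over the interval, μ = 2.8 × 3 = 8.4 (a 3-day stretch = 3 days).
P(N ≥ 11) = 1 − P(N ≤ 10) ≈ 0.2257.

0.2257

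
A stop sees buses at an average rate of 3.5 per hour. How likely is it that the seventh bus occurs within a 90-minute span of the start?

0.2752

Over the interval, μ = 3.5 × 1.5 = 5.25 (a 90-minute span = 1.5 hours).
The seventh arrival falls in the interval iff at least 7 events occur there: P(S_7 ≤ t) = P(N ≥ 7) = 1 − P(N ≤ 6) ≈ 0.2752.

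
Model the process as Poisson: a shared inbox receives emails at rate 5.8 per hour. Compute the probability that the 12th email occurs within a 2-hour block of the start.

0.4920

Over the interval, μ = 5.8 × 2 = 11.6 (a 2-hour block = 2 hours).
The 12th arrival falls in the interval iff at least 12 events occur there: P(S_12 ≤ t) = P(N ≥ 12) = 1 − P(N ≤ 11) ≈ 0.4920.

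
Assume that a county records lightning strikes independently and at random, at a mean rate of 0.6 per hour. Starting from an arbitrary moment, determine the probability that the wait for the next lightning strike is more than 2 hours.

0.3012

The wait for the next event is exponential with rate λ = 0.6 per hour.
P(T > 2) = e^(−λt) = e^(−0.6 × 2) = e^(−1.2) ≈ 0.3012.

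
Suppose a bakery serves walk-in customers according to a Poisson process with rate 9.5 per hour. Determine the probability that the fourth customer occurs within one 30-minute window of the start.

Over the interval, μ = 9.5 × 0.5 = 4.75 (a 30-minute window = 0.5 hours).
The fourth arrival falls in the interval iff at least 4 events occur there: P(S_4 ≤ t) = P(N ≥ 4) = 1 − P(N ≤ 3) ≈ 0.6981.

0.6981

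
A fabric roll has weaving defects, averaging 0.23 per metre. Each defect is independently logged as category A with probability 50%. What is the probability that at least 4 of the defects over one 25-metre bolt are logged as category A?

Thinning: the defects that are logged as category A themselves form a Poisson process with rate 0.5 × 0.23 = 0.115 per metre.
Over the interval, μ = 0.115 × 25 = 2.875 (a 25-metre bolt = 25 metres).
P(N ≥ 4) = 1 − P(N ≤ 3) ≈ 0.3248.

0.3248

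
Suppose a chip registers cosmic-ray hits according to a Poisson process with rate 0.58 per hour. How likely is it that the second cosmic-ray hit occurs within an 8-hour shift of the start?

0.9455

Over the interval, μ = 0.58 × 8 = 4.64 (an 8-hour shift = 8 hours).
The second arrival falls in the interval iff at least 2 events occur there: P(S_2 ≤ t) = P(N ≥ 2) = 1 − P(N ≤ 1) ≈ 0.9455.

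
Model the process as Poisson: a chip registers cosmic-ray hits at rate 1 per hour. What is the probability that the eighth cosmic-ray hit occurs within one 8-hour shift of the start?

Over the interval, μ = 1 × 8 = 8 (an 8-hour shift = 8 hours).
The eighth arrival falls in the interval iff at least 8 events occur there: P(S_8 ≤ t) = P(N ≥ 8) = 1 − P(N ≤ 7) ≈ 0.5470.

0.5470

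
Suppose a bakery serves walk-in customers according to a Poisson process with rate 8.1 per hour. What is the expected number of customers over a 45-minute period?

6.075

E[N] = λt = 8.1 × 0.75 = 6.075 (a 45-minute period = 0.75 hours).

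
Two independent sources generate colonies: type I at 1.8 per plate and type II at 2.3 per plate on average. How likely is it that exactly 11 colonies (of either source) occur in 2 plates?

Independent Poisson processes superpose: combined rate λ = 1.8 + 2.3 = 4.1 per plate.
Over the interval, μ = 4.1 × 2 = 8.2 (2 plates).
P(N = 11) = e^(−8.2) · 8.2^11/11! ≈ 0.0776.

0.0776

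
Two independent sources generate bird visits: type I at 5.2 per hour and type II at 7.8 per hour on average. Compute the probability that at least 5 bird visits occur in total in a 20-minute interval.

Independent Poisson processes superpose: combined rate λ = 5.2 + 7.8 = 13 per hour.
Over the interval, μ = 13 × 1/3 ≈ 4.33333 (a 20-minute interval = 1/3 hours).
P(N ≥ 5) = 1 − P(N ≤ 4) ≈ 0.4360.

0.4360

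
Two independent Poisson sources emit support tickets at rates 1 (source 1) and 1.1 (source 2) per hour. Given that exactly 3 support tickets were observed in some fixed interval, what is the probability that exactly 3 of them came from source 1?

0.1080

Given the total, each event is independently from source 1 with probability p = λ_1/(λ_1+λ_2) = 1/2.1 ≈ 0.4762.
So K ~ Binomial(3, 1/2.1): P(K = 3) = C(3,3) · (1/2.1)^3 · (1.1/2.1)^0 ≈ 0.1080.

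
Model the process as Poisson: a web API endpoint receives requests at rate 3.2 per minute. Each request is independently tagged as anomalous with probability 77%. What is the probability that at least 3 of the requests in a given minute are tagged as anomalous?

Thinning: the requests that are tagged as anomalous themselves form a Poisson process with rate 0.77 × 3.2 = 2.464 per minute.
So μ = 2.464.
P(N ≥ 3) = 1 − P(N ≤ 2) ≈ 0.4469.

0.4469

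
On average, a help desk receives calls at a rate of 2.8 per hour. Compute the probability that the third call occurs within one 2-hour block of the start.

Over the interval, μ = 2.8 × 2 = 5.6 (a 2-hour block = 2 hours).
The third arrival falls in the interval iff at least 3 events occur there: P(S_3 ≤ t) = P(N ≥ 3) = 1 − P(N ≤ 2) ≈ 0.9176.

0.9176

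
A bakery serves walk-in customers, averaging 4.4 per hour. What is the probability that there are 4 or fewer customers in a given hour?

With mean μ = 4.4 per hour,
P(N ≤ 4) = Σ_{j=0}^{4} e^(−μ) μ^j/j! ≈ 0.5512.

0.5512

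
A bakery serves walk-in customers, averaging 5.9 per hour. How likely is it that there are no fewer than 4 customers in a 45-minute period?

0.6449

Over the interval, μ = 5.9 × 0.75 = 4.425 (a 45-minute period = 0.75 hours).
P(N ≥ 4) = 1 − P(N ≤ 3) = 1 − Σ_{j=0}^{3} e^(−μ) μ^j/j! ≈ 0.6449.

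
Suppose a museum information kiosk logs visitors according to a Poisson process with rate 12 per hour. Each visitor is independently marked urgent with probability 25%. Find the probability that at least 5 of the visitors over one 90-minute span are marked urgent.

0.4679

Thinning: the visitors that are marked urgent themselves form a Poisson process with rate 0.25 × 12 = 3 per hour.
Over the interval, μ = 3 × 1.5 = 4.5 (a 90-minute span = 1.5 hours).
P(N ≥ 5) = 1 − P(N ≤ 4) ≈ 0.4679.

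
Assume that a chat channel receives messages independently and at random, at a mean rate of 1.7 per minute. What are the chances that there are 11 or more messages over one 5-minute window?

Over the interval, μ = 1.7 × 5 = 8.5 (a 5-minute window = 5 minutes).
P(N ≥ 11) = 1 − P(N ≤ 10) = 1 − Σ_{j=0}^{10} e^(−μ) μ^j/j! ≈ 0.2366.

0.2366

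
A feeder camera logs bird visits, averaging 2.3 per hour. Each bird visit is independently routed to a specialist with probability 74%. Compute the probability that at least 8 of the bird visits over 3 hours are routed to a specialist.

Thinning: the bird visits that are routed to a specialist themselves form a Poisson process with rate 0.74 × 2.3 = 1.702 per hour.
Over the interval, μ = 1.702 × 3 = 5.106 (3 hours).
P(N ≥ 8) = 1 − P(N ≤ 7) ≈ 0.1447.

0.1447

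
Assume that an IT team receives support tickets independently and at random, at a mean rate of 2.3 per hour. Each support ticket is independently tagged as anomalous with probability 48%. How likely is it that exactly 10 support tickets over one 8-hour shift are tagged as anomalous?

0.1162

Thinning: the support tickets that are tagged as anomalous themselves form a Poisson process with rate 0.48 × 2.3 = 1.104 per hour.
Over the interval, μ = 1.104 × 8 = 8.832 (an 8-hour shift = 8 hours).
P(N = 10) = e^(−8.832) · 8.832^10/10! ≈ 0.1162.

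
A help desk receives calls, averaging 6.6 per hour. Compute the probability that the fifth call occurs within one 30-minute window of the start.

Over the interval, μ = 6.6 × 0.5 = 3.3 (a 30-minute window = 0.5 hours).
The fifth arrival falls in the interval iff at least 5 events occur there: P(S_5 ≤ t) = P(N ≥ 5) = 1 − P(N ≤ 4) ≈ 0.2374.

0.2374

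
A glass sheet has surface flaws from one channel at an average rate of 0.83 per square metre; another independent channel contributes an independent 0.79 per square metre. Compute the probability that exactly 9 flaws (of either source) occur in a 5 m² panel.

0.1256

Independent Poisson processes superpose: combined rate λ = 0.83 + 0.79 = 1.62 per square metre.
Over the interval, μ = 1.62 × 5 = 8.1 (a 5 m² panel = 5 square metres).
P(N = 9) = e^(−8.1) · 8.1^9/9! ≈ 0.1256.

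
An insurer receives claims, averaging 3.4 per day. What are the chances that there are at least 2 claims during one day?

0.8532

With mean μ = 3.4 per day,
P(N ≥ 2) = 1 − P(N ≤ 1) = 1 − Σ_{j=0}^{1} e^(−μ) μ^j/j! ≈ 0.8532.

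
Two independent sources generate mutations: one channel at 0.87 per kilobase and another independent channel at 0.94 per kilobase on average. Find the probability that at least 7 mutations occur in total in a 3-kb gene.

Independent Poisson processes superpose: combined rate λ = 0.87 + 0.94 = 1.81 per kilobase.
Over the interval, μ = 1.81 × 3 = 5.43 (a 3-kb gene = 3 kilobases).
P(N ≥ 7) = 1 − P(N ≤ 6) ≈ 0.3030.

0.3030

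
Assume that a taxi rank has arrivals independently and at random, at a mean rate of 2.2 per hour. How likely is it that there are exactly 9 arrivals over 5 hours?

Over the interval, μ = 2.2 × 5 = 11 (5 hours).
P(N = 9) = e^(−μ) μ^9/9! = e^(−11) · 11^9/362880 ≈ 0.1085.

0.1085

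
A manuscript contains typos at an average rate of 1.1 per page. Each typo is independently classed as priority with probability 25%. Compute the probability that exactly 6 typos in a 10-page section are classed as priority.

Thinning: the typos that are classed as priority themselves form a Poisson process with rate 0.25 × 1.1 = 0.275 per page.
Over the interval, μ = 0.275 × 10 = 2.75 (a 10-page section = 10 pages).
P(N = 6) = e^(−2.75) · 2.75^6/6! ≈ 0.0384.

0.0384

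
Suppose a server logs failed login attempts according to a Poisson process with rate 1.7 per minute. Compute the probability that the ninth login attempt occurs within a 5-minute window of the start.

Over the interval, μ = 1.7 × 5 = 8.5 (a 5-minute window = 5 minutes).
The ninth arrival falls in the interval iff at least 9 events occur there: P(S_9 ≤ t) = P(N ≥ 9) = 1 − P(N ≤ 8) ≈ 0.4769.

0.4769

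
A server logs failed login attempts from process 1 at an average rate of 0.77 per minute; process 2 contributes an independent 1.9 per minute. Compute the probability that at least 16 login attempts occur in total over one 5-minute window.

0.2682

Independent Poisson processes superpose: combined rate λ = 0.77 + 1.9 = 2.67 per minute.
Over the interval, μ = 2.67 × 5 = 13.35 (a 5-minute window = 5 minutes).
P(N ≥ 16) = 1 − P(N ≤ 15) ≈ 0.2682.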